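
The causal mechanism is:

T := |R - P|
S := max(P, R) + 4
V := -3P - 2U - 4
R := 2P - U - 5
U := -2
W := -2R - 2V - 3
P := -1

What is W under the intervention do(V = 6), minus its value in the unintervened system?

-6

The intervention breaks the incoming arrows to V: V := -3P - 2U - 4 no longer applies, and V = 6.
R = 2P - U - 5  [with P=-1, U=-2]  = -5
W = -2R - 2V - 3  [with R=-5, V=6]  = -5
Without intervention: R = 2P - U - 5  [with P=-1, U=-2]  = -5; V = -3P - 2U - 4  [with P=-1, U=-2]  = 3; W = -2R - 2V - 3  [with R=-5, V=3]  = 1.
Change = -5 − 1 = -6.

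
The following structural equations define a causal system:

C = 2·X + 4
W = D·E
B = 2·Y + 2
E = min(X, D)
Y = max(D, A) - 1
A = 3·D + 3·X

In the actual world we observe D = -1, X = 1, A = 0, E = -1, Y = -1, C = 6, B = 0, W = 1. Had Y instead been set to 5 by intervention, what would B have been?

Under do(Y=5), the mechanism Y = max(D, A) - 1 is discarded; Y is fixed at 5.
B = 2·Y + 2  [with Y=5]  = 12

12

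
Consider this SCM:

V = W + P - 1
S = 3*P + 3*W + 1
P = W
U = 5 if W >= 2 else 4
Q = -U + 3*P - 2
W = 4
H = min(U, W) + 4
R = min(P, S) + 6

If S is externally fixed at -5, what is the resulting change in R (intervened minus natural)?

Under do(S=-5), the mechanism S = 3*P + 3*W + 1 is discarded; S is fixed at -5.
P = W  [with W=4]  = 4
R = min(P, S) + 6  [with P=4, S=-5]  = 1
Without intervention: P = W  [with W=4]  = 4; S = 3*P + 3*W + 1  [with P=4, W=4]  = 25; R = min(P, S) + 6  [with P=4, S=25]  = 10.
Change = 1 − 10 = -9.

-9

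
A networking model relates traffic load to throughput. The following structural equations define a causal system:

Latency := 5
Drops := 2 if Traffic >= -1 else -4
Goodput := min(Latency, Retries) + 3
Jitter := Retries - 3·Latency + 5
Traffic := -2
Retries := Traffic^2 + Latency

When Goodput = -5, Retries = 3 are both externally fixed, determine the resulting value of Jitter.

-7

Setting Goodput = -5, Retries = 3 by intervention discards those variables' equations.
Jitter = Retries - 3·Latency + 5  [with Retries=3, Latency=5]  = -7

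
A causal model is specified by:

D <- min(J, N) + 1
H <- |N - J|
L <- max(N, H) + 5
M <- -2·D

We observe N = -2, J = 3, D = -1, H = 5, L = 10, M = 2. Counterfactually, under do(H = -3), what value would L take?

3

Intervening sets H = -3 and removes its equation (H <- |N - J|).
L = max(N, H) + 5  [with N=-2, H=-3]  = 3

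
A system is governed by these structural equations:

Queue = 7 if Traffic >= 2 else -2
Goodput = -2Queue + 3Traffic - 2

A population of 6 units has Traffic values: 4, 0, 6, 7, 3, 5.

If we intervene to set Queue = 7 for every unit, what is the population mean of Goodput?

-3.5

do(Queue=7) breaks Queue's dependence on Traffic. With Queue=7 fixed, Goodput across the units is -4, -16, 2, 5, -7, -1, mean -3.5.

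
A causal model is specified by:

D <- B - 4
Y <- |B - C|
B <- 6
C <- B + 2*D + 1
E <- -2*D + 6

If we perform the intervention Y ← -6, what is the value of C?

Under do(Y=-6), the mechanism Y <- |B - C| is discarded; Y is fixed at -6.
Since C is not a descendant of the intervened variable, it is unaffected.
D = B - 4  [with B=6]  = 2
C = B + 2*D + 1  [with B=6, D=2]  = 11

11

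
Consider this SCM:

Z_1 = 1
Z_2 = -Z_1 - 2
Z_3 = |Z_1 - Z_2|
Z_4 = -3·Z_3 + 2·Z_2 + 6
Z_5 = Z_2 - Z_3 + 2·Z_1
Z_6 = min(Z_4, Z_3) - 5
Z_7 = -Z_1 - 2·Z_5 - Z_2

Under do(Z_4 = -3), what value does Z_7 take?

12

The intervention breaks the incoming arrows to Z_4: Z_4 = -3·Z_3 + 2·Z_2 + 6 no longer applies, and Z_4 = -3.
No directed path runs from Z_4 to Z_7, so Z_7 keeps its natural value.
Z_2 = -Z_1 - 2  [with Z_1=1]  = -3
Z_3 = |Z_1 - Z_2|  [with Z_1=1, Z_2=-3]  = 4
Z_5 = Z_2 - Z_3 + 2·Z_1  [with Z_2=-3, Z_3=4, Z_1=1]  = -5
Z_7 = -Z_1 - 2·Z_5 - Z_2  [with Z_1=1, Z_5=-5, Z_2=-3]  = 12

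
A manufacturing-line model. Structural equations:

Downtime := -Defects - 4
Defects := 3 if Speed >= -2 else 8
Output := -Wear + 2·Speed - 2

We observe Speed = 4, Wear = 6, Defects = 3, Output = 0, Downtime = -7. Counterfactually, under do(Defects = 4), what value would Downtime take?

do(Defects=4) replaces the equation Defects := 3 if Speed >= -2 else 8 with the constant Defects = 4.
Downtime = -Defects - 4  [with Defects=4]  = -8

-8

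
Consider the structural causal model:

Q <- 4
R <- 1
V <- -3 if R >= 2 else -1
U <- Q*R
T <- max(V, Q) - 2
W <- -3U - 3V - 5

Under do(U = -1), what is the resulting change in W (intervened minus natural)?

Under do(U=-1), the mechanism U <- Q*R is discarded; U is fixed at -1.
V = -3 if R >= 2 else -1  [with R=1]  = -1
W = -3U - 3V - 5  [with U=-1, V=-1]  = 1
Without intervention: V = -3 if R >= 2 else -1  [with R=1]  = -1; U = Q*R  [with Q=4, R=1]  = 4; W = -3U - 3V - 5  [with U=4, V=-1]  = -14.
Change = 1 − (-14) = 15.

15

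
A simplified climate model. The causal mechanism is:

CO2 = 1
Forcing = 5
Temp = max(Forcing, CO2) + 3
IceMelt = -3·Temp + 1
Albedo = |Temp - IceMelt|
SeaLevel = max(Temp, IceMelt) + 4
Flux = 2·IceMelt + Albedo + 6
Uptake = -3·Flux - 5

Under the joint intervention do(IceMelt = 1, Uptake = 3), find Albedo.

7

The joint intervention fixes IceMelt = 1, Uptake = 3, removing each variable's own equation.
Temp = max(Forcing, CO2) + 3  [with Forcing=5, CO2=1]  = 8
Albedo = |Temp - IceMelt|  [with Temp=8, IceMelt=1]  = 7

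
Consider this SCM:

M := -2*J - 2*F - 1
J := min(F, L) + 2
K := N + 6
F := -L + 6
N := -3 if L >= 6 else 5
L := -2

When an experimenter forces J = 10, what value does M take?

-37

The intervention breaks the incoming arrows to J: J := min(F, L) + 2 no longer applies, and J = 10.
F = -L + 6  [with L=-2]  = 8
M = -2*J - 2*F - 1  [with J=10, F=8]  = -37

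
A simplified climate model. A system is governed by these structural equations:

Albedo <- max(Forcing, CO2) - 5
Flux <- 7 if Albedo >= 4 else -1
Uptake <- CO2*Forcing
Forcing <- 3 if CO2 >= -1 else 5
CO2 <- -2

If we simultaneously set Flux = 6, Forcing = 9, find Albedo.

4

Setting Flux = 6, Forcing = 9 by intervention discards those variables' equations.
Albedo = max(Forcing, CO2) - 5  [with Forcing=9, CO2=-2]  = 4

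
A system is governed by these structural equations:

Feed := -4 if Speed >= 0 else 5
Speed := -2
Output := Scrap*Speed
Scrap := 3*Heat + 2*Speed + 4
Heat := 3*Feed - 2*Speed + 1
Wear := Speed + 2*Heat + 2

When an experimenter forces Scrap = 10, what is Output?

-20

The intervention breaks the incoming arrows to Scrap: Scrap := 3*Heat + 2*Speed + 4 no longer applies, and Scrap = 10.
Output = Scrap*Speed  [with Scrap=10, Speed=-2]  = -20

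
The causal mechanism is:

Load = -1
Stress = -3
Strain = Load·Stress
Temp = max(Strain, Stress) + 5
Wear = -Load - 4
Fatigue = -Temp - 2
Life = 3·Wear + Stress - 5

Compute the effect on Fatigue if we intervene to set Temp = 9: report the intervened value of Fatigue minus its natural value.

-1

Under do(Temp=9), the mechanism Temp = max(Strain, Stress) + 5 is discarded; Temp is fixed at 9.
Fatigue = -Temp - 2  [with Temp=9]  = -11
Without intervention: Strain = Load·Stress  [with Load=-1, Stress=-3]  = 3; Temp = max(Strain, Stress) + 5  [with Strain=3, Stress=-3]  = 8; Fatigue = -Temp - 2  [with Temp=8]  = -10.
Change = -11 − (-10) = -1.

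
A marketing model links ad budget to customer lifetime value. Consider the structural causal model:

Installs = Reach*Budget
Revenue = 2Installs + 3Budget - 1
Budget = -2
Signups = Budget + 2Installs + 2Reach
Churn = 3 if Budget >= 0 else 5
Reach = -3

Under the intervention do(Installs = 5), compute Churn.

do(Installs=5) replaces the equation Installs = Reach*Budget with the constant Installs = 5.
Churn is not downstream of the intervention, so its value is determined by the original equations.
Churn = 3 if Budget >= 0 else 5  [with Budget=-2]  = 5

5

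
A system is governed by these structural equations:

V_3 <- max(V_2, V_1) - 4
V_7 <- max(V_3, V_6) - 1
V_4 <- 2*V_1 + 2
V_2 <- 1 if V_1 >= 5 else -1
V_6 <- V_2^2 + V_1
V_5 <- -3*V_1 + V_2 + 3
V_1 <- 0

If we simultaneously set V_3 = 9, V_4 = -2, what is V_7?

8

Under do(V_3 = 9, V_4 = -2), each intervened variable's structural equation is replaced by its fixed value.
V_2 = 1 if V_1 >= 5 else -1  [with V_1=0]  = -1
V_6 = V_2^2 + V_1  [with V_2=-1, V_1=0]  = 1
V_7 = max(V_3, V_6) - 1  [with V_3=9, V_6=1]  = 8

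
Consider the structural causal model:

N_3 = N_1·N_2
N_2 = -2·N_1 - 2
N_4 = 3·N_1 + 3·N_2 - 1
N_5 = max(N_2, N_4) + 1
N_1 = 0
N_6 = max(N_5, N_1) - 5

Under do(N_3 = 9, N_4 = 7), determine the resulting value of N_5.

8

Setting N_3 = 9, N_4 = 7 by intervention discards those variables' equations.
N_2 = -2·N_1 - 2  [with N_1=0]  = -2
N_5 = max(N_2, N_4) + 1  [with N_2=-2, N_4=7]  = 8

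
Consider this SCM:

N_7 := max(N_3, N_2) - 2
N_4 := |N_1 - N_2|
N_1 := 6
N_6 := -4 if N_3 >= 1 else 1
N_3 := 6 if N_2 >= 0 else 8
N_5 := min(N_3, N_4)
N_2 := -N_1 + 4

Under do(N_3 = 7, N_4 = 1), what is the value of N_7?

5

Under do(N_3 = 7, N_4 = 1), each intervened variable's structural equation is replaced by its fixed value.
N_2 = -N_1 + 4  [with N_1=6]  = -2
N_7 = max(N_3, N_2) - 2  [with N_3=7, N_2=-2]  = 5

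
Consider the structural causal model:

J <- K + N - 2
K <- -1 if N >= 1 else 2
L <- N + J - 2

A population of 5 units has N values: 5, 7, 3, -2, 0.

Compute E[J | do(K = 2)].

Under do(K=2), K's equation is replaced by K=2 for every unit. Per-unit J: 5, 7, 3, -2, 0. Mean = 2.6.

2.6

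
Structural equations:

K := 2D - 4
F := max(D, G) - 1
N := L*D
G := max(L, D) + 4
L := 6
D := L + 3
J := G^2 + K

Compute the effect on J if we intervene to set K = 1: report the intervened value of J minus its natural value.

-13

The intervention breaks the incoming arrows to K: K := 2D - 4 no longer applies, and K = 1.
D = L + 3  [with L=6]  = 9
G = max(L, D) + 4  [with L=6, D=9]  = 13
J = G^2 + K  [with G=13, K=1]  = 170
Without intervention: D = L + 3  [with L=6]  = 9; G = max(L, D) + 4  [with L=6, D=9]  = 13; K = 2D - 4  [with D=9]  = 14; J = G^2 + K  [with G=13, K=14]  = 183.
Change = 170 − 183 = -13.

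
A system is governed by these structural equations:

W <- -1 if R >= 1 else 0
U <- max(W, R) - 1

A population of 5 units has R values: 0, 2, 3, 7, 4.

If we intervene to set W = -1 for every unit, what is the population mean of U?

Every unit gets W=-1 under the intervention. U values become -1, 1, 2, 6, 3; E[U|do(W=-1)] = 2.2.

2.2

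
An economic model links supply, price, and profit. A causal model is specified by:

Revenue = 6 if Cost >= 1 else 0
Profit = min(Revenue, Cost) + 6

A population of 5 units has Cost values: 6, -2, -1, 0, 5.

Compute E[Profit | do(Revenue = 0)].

5.4

Under do(Revenue=0), Revenue's equation is replaced by Revenue=0 for every unit. Per-unit Profit: 6, 4, 5, 6, 6. Mean = 5.4.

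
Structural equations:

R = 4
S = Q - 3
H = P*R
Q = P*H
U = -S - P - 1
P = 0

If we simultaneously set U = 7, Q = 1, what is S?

-2

Setting U = 7, Q = 1 by intervention discards those variables' equations.
S = Q - 3  [with Q=1]  = -2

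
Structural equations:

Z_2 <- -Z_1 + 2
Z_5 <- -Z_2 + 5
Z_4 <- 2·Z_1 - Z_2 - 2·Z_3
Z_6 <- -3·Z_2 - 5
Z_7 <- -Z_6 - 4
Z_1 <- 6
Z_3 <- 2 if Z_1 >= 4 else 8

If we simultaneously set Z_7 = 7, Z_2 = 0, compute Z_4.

Under do(Z_7 = 7, Z_2 = 0), each intervened variable's structural equation is replaced by its fixed value.
Z_3 = 2 if Z_1 >= 4 else 8  [with Z_1=6]  = 2
Z_4 = 2·Z_1 - Z_2 - 2·Z_3  [with Z_1=6, Z_2=0, Z_3=2]  = 8

8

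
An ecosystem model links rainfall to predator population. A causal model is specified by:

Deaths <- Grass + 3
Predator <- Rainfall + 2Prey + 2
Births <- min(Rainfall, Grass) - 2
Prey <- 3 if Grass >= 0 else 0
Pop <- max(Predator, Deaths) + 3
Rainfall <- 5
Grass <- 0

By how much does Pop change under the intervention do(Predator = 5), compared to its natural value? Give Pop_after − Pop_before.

-8

The intervention breaks the incoming arrows to Predator: Predator <- Rainfall + 2Prey + 2 no longer applies, and Predator = 5.
Deaths = Grass + 3  [with Grass=0]  = 3
Pop = max(Predator, Deaths) + 3  [with Predator=5, Deaths=3]  = 8
Without intervention: Prey = 3 if Grass >= 0 else 0  [with Grass=0]  = 3; Predator = Rainfall + 2Prey + 2  [with Rainfall=5, Prey=3]  = 13; Deaths = Grass + 3  [with Grass=0]  = 3; Pop = max(Predator, Deaths) + 3  [with Predator=13, Deaths=3]  = 16.
Change = 8 − 16 = -8.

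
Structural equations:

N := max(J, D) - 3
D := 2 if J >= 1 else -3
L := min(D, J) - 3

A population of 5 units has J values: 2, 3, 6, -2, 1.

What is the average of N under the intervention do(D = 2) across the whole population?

The intervention sets D=2 in all 5 units regardless of J. Recomputing N per unit gives -1, 0, 3, -1, -1; average 0.

0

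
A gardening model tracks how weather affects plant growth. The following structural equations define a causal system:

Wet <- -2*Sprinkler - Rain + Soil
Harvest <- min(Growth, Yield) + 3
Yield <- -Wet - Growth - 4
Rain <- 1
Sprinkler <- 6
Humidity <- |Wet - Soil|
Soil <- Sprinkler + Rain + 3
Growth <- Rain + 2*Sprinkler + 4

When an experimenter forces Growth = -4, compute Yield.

Under do(Growth=-4), the mechanism Growth <- Rain + 2*Sprinkler + 4 is discarded; Growth is fixed at -4.
Soil = Sprinkler + Rain + 3  [with Sprinkler=6, Rain=1]  = 10
Wet = -2*Sprinkler - Rain + Soil  [with Sprinkler=6, Rain=1, Soil=10]  = -3
Yield = -Wet - Growth - 4  [with Wet=-3, Growth=-4]  = 3

3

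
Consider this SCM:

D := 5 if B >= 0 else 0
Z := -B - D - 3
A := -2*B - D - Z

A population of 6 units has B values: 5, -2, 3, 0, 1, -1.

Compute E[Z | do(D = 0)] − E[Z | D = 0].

-2.5

do(D=0) breaks D's dependence on B. With D=0 fixed, Z across the units is -8, -1, -6, -3, -4, -2, mean -4.
Observing D=0 restricts to units where D's equation naturally yields 0: B ∈ {-2, -1}. In that subpopulation Z = -1, -2, mean -1.5.
Difference = -4 − (-1.5) = -2.5.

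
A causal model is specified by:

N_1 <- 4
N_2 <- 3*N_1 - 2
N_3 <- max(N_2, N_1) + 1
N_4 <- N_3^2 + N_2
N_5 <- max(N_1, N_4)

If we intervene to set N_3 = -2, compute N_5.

do(N_3=-2) replaces the equation N_3 <- max(N_2, N_1) + 1 with the constant N_3 = -2.
N_2 = 3*N_1 - 2  [with N_1=4]  = 10
N_4 = N_3^2 + N_2  [with N_3=-2, N_2=10]  = 14
N_5 = max(N_1, N_4)  [with N_1=4, N_4=14]  = 14

14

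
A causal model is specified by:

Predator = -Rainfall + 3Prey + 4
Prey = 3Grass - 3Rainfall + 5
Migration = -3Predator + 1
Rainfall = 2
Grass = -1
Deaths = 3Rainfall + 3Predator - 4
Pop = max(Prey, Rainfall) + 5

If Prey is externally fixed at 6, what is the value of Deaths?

62

do(Prey=6) replaces the equation Prey = 3Grass - 3Rainfall + 5 with the constant Prey = 6.
Predator = -Rainfall + 3Prey + 4  [with Rainfall=2, Prey=6]  = 20
Deaths = 3Rainfall + 3Predator - 4  [with Rainfall=2, Predator=20]  = 62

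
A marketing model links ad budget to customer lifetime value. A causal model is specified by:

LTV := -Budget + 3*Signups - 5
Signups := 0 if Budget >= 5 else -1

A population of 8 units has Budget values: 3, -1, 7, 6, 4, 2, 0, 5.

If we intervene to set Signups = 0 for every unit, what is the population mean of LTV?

The intervention sets Signups=0 in all 8 units regardless of Budget. Recomputing LTV per unit gives -8, -4, -12, -11, -9, -7, -5, -10; average -8.25.

-8.25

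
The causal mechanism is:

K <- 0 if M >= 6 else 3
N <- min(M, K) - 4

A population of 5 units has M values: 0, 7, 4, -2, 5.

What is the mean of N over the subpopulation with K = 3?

Observing K=3 restricts to units where K's equation naturally yields 3: M ∈ {0, 4, -2, 5}. In that subpopulation N = -4, -1, -6, -1, mean -3.

-3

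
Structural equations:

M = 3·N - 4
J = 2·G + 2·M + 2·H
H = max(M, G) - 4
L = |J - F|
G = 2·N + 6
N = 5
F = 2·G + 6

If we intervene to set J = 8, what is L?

Intervening sets J = 8 and removes its equation (J = 2·G + 2·M + 2·H).
G = 2·N + 6  [with N=5]  = 16
F = 2·G + 6  [with G=16]  = 38
L = |J - F|  [with J=8, F=38]  = 30

30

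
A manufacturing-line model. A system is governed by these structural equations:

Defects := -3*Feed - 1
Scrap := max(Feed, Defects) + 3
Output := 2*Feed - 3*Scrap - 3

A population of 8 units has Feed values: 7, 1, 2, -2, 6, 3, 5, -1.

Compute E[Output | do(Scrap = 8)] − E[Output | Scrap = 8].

2.25

do(Scrap=8) breaks Scrap's dependence on Feed. With Scrap=8 fixed, Output across the units is -13, -25, -23, -31, -15, -21, -17, -29, mean -21.75.
Conditioning on Scrap=8 selects the 2 unit(s) with Feed ∈ {-2, 5}. Their Output values: -31, -17. Mean = -24.
Difference = -21.75 − (-24) = 2.25.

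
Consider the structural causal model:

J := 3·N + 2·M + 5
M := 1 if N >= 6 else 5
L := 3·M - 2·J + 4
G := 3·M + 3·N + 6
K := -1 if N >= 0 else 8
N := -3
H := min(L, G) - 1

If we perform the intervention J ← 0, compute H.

11

The intervention breaks the incoming arrows to J: J := 3·N + 2·M + 5 no longer applies, and J = 0.
M = 1 if N >= 6 else 5  [with N=-3]  = 5
G = 3·M + 3·N + 6  [with M=5, N=-3]  = 12
L = 3·M - 2·J + 4  [with M=5, J=0]  = 19
H = min(L, G) - 1  [with L=19, G=12]  = 11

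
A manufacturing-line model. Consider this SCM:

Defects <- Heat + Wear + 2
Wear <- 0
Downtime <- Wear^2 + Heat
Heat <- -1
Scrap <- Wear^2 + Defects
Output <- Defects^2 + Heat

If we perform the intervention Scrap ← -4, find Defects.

Under do(Scrap=-4), the mechanism Scrap <- Wear^2 + Defects is discarded; Scrap is fixed at -4.
Since Defects is not a descendant of the intervened variable, it is unaffected.
Defects = Heat + Wear + 2  [with Heat=-1, Wear=0]  = 1

1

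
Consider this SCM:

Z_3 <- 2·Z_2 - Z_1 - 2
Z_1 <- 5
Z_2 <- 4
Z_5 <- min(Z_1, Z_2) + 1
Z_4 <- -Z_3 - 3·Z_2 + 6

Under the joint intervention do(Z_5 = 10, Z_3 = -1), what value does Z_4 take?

-5

Under do(Z_5 = 10, Z_3 = -1), each intervened variable's structural equation is replaced by its fixed value.
Z_4 = -Z_3 - 3·Z_2 + 6  [with Z_3=-1, Z_2=4]  = -5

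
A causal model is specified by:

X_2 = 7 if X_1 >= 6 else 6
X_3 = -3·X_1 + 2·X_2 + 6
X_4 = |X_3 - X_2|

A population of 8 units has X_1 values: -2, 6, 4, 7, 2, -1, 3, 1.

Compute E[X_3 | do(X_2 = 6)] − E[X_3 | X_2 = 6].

do(X_2=6) breaks X_2's dependence on X_1. With X_2=6 fixed, X_3 across the units is 24, 0, 6, -3, 12, 21, 9, 15, mean 10.5.
Conditioning on X_2=6 selects the 6 unit(s) with X_1 ∈ {-2, 4, 2, -1, 3, 1}. Their X_3 values: 24, 6, 12, 21, 9, 15. Mean = 14.5.
Difference = 10.5 − 14.5 = -4.

-4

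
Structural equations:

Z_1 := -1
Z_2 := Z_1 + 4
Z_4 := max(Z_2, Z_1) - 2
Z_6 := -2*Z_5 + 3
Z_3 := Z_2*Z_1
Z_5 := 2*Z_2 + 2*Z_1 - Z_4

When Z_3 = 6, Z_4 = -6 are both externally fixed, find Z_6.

-17

Setting Z_3 = 6, Z_4 = -6 by intervention discards those variables' equations.
Z_2 = Z_1 + 4  [with Z_1=-1]  = 3
Z_5 = 2*Z_2 + 2*Z_1 - Z_4  [with Z_2=3, Z_1=-1, Z_4=-6]  = 10
Z_6 = -2*Z_5 + 3  [with Z_5=10]  = -17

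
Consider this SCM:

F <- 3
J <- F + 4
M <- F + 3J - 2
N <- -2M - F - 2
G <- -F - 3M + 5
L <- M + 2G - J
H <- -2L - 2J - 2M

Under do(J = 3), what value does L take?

Under do(J=3), the mechanism J <- F + 4 is discarded; J is fixed at 3.
M = F + 3J - 2  [with F=3, J=3]  = 10
G = -F - 3M + 5  [with F=3, M=10]  = -28
L = M + 2G - J  [with M=10, G=-28, J=3]  = -49

-49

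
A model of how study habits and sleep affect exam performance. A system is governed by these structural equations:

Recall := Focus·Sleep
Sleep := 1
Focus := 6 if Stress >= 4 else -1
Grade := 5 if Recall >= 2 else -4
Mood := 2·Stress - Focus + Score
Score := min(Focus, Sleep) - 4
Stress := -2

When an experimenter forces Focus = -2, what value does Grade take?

The intervention breaks the incoming arrows to Focus: Focus := 6 if Stress >= 4 else -1 no longer applies, and Focus = -2.
Recall = Focus·Sleep  [with Focus=-2, Sleep=1]  = -2
Grade = 5 if Recall >= 2 else -4  [with Recall=-2]  = -4

-4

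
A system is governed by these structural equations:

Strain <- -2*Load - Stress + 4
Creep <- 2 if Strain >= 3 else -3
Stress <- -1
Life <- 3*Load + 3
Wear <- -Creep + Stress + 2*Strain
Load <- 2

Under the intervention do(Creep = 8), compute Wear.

Intervening sets Creep = 8 and removes its equation (Creep <- 2 if Strain >= 3 else -3).
Strain = -2*Load - Stress + 4  [with Load=2, Stress=-1]  = 1
Wear = -Creep + Stress + 2*Strain  [with Creep=8, Stress=-1, Strain=1]  = -7

-7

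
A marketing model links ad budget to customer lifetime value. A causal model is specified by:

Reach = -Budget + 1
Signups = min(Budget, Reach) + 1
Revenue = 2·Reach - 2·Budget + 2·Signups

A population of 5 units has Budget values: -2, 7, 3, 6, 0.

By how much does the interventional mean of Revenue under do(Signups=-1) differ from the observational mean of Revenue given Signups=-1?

The intervention sets Signups=-1 in all 5 units regardless of Budget. Recomputing Revenue per unit gives 8, -28, -12, -24, 0; average -11.2.
E[Revenue|Signups=-1] averages over only the 2 units with Signups=-1 (Budget = -2, 3): Revenue = 8, -12, mean -2.
Difference = -11.2 − (-2) = -9.2.

-9.2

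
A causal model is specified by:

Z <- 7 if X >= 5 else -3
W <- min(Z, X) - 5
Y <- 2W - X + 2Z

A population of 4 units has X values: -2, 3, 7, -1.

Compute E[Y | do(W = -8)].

Under do(W=-8), W's equation is replaced by W=-8 for every unit. Per-unit Y: -20, -25, -9, -21. Mean = -18.75.

-18.75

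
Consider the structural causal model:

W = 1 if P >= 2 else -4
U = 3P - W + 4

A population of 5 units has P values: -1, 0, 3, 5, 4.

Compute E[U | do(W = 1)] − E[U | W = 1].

do(W=1) breaks W's dependence on P. With W=1 fixed, U across the units is 0, 3, 12, 18, 15, mean 9.6.
Observing W=1 restricts to units where W's equation naturally yields 1: P ∈ {3, 5, 4}. In that subpopulation U = 12, 18, 15, mean 15.
Difference = 9.6 − 15 = -5.4.

-5.4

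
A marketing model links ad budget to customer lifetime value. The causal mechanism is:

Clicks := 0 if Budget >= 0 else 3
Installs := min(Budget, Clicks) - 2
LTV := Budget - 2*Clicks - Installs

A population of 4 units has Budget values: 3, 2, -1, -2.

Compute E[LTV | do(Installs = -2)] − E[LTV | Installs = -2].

-5

Every unit gets Installs=-2 under the intervention. LTV values become 5, 4, -5, -6; E[LTV|do(Installs=-2)] = -0.5.
E[LTV|Installs=-2] averages over only the 2 units with Installs=-2 (Budget = 3, 2): LTV = 5, 4, mean 4.5.
Difference = -0.5 − 4.5 = -5.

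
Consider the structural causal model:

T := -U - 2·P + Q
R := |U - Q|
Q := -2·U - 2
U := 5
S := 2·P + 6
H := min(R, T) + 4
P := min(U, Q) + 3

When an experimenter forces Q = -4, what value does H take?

-3

Under do(Q=-4), the mechanism Q := -2·U - 2 is discarded; Q is fixed at -4.
P = min(U, Q) + 3  [with U=5, Q=-4]  = -1
R = |U - Q|  [with U=5, Q=-4]  = 9
T = -U - 2·P + Q  [with U=5, P=-1, Q=-4]  = -7
H = min(R, T) + 4  [with R=9, T=-7]  = -3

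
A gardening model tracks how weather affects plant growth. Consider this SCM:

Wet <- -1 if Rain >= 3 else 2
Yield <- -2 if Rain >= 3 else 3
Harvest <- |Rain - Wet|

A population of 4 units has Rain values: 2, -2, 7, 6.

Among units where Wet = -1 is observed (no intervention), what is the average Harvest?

7.5

Observing Wet=-1 restricts to units where Wet's equation naturally yields -1: Rain ∈ {7, 6}. In that subpopulation Harvest = 8, 7, mean 7.5.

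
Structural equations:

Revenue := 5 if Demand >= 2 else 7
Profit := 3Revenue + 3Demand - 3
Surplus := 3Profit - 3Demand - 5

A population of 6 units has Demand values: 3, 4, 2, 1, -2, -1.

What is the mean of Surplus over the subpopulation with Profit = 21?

Observing Profit=21 restricts to units where Profit's equation naturally yields 21: Demand ∈ {3, 1}. In that subpopulation Surplus = 49, 55, mean 52.

52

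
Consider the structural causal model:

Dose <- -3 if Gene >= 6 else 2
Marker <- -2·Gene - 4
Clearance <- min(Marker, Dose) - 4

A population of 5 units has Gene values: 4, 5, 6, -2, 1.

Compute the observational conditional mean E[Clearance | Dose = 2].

Conditioning on Dose=2 selects the 4 unit(s) with Gene ∈ {4, 5, -2, 1}. Their Clearance values: -16, -18, -4, -10. Mean = -12.

-12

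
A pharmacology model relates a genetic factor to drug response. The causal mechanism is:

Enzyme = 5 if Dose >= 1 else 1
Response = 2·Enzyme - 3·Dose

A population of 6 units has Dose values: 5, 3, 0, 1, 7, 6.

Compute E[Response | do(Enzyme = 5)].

-1

Under do(Enzyme=5), Enzyme's equation is replaced by Enzyme=5 for every unit. Per-unit Response: -5, 1, 10, 7, -11, -8. Mean = -1.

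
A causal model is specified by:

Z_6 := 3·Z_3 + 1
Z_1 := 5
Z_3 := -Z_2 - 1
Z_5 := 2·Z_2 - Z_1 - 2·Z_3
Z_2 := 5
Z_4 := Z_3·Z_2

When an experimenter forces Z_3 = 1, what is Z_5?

3

do(Z_3=1) replaces the equation Z_3 := -Z_2 - 1 with the constant Z_3 = 1.
Z_5 = 2·Z_2 - Z_1 - 2·Z_3  [with Z_2=5, Z_1=5, Z_3=1]  = 3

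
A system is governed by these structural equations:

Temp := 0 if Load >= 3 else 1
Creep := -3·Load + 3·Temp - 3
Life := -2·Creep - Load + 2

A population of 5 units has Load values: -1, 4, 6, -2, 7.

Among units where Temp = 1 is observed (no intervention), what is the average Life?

Observing Temp=1 restricts to units where Temp's equation naturally yields 1: Load ∈ {-1, -2}. In that subpopulation Life = -3, -8, mean -5.5.

-5.5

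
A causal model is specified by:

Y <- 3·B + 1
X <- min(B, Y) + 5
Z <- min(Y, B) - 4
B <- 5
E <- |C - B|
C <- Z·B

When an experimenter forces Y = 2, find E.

do(Y=2) replaces the equation Y <- 3·B + 1 with the constant Y = 2.
Z = min(Y, B) - 4  [with Y=2, B=5]  = -2
C = Z·B  [with Z=-2, B=5]  = -10
E = |C - B|  [with C=-10, B=5]  = 15

15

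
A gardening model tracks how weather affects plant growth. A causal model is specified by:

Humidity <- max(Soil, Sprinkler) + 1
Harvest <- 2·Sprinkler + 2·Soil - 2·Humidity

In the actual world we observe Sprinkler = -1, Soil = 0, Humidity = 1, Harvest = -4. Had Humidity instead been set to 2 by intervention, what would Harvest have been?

-6

The intervention breaks the incoming arrows to Humidity: Humidity <- max(Soil, Sprinkler) + 1 no longer applies, and Humidity = 2.
Harvest = 2·Sprinkler + 2·Soil - 2·Humidity  [with Sprinkler=-1, Soil=0, Humidity=2]  = -6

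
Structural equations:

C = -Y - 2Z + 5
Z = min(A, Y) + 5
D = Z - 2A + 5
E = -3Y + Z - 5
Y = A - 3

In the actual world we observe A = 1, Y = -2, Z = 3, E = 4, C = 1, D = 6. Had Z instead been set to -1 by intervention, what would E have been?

The intervention breaks the incoming arrows to Z: Z = min(A, Y) + 5 no longer applies, and Z = -1.
Y = A - 3  [with A=1]  = -2
E = -3Y + Z - 5  [with Y=-2, Z=-1]  = 0

0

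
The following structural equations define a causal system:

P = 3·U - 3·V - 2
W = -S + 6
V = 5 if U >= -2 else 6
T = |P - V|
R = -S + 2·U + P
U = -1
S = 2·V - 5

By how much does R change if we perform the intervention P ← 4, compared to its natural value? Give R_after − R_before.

24

The intervention breaks the incoming arrows to P: P = 3·U - 3·V - 2 no longer applies, and P = 4.
V = 5 if U >= -2 else 6  [with U=-1]  = 5
S = 2·V - 5  [with V=5]  = 5
R = -S + 2·U + P  [with S=5, U=-1, P=4]  = -3
Without intervention: V = 5 if U >= -2 else 6  [with U=-1]  = 5; S = 2·V - 5  [with V=5]  = 5; P = 3·U - 3·V - 2  [with U=-1, V=5]  = -20; R = -S + 2·U + P  [with S=5, U=-1, P=-20]  = -27.
Change = -3 − (-27) = 24.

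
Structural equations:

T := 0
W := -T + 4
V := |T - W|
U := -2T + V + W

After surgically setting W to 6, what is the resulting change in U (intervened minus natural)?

4

Under do(W=6), the mechanism W := -T + 4 is discarded; W is fixed at 6.
V = |T - W|  [with T=0, W=6]  = 6
U = -2T + V + W  [with T=0, V=6, W=6]  = 12
Without intervention: W = -T + 4  [with T=0]  = 4; V = |T - W|  [with T=0, W=4]  = 4; U = -2T + V + W  [with T=0, V=4, W=4]  = 8.
Change = 12 − 8 = 4.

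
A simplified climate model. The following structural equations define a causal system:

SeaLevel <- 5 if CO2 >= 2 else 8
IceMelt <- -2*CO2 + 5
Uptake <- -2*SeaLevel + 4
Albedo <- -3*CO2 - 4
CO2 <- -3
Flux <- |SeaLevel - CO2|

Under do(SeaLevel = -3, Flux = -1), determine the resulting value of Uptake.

The joint intervention fixes SeaLevel = -3, Flux = -1, removing each variable's own equation.
Uptake = -2*SeaLevel + 4  [with SeaLevel=-3]  = 10

10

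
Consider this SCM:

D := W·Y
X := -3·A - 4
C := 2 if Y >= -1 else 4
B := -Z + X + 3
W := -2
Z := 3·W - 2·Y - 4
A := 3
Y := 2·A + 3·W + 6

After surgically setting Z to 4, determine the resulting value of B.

do(Z=4) replaces the equation Z := 3·W - 2·Y - 4 with the constant Z = 4.
X = -3·A - 4  [with A=3]  = -13
B = -Z + X + 3  [with Z=4, X=-13]  = -14

-14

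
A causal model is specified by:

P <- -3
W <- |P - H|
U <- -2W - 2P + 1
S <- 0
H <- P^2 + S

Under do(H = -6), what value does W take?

3

The intervention breaks the incoming arrows to H: H <- P^2 + S no longer applies, and H = -6.
W = |P - H|  [with P=-3, H=-6]  = 3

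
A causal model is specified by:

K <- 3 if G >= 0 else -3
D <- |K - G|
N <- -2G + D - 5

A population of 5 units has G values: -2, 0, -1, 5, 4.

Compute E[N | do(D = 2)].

The intervention sets D=2 in all 5 units regardless of G. Recomputing N per unit gives 1, -3, -1, -13, -11; average -5.4.

-5.4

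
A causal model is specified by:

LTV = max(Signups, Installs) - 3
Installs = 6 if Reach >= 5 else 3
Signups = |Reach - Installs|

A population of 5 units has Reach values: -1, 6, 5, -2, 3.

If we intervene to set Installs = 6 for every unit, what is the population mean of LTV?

do(Installs=6) breaks Installs's dependence on Reach. With Installs=6 fixed, LTV across the units is 4, 3, 3, 5, 3, mean 3.6.

3.6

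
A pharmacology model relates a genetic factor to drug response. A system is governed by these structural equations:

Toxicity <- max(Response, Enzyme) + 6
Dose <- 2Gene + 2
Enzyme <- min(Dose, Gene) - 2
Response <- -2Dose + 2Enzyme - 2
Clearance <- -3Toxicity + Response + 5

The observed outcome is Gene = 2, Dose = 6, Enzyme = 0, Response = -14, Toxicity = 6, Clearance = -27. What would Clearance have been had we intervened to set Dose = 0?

Under do(Dose=0), the mechanism Dose <- 2Gene + 2 is discarded; Dose is fixed at 0.
Enzyme = min(Dose, Gene) - 2  [with Dose=0, Gene=2]  = -2
Response = -2Dose + 2Enzyme - 2  [with Dose=0, Enzyme=-2]  = -6
Toxicity = max(Response, Enzyme) + 6  [with Response=-6, Enzyme=-2]  = 4
Clearance = -3Toxicity + Response + 5  [with Toxicity=4, Response=-6]  = -13

-13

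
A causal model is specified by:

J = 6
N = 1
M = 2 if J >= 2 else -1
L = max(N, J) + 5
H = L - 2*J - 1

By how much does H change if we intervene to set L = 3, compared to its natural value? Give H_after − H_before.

-8

Intervening sets L = 3 and removes its equation (L = max(N, J) + 5).
H = L - 2*J - 1  [with L=3, J=6]  = -10
Without intervention: L = max(N, J) + 5  [with N=1, J=6]  = 11; H = L - 2*J - 1  [with L=11, J=6]  = -2.
Change = -10 − (-2) = -8.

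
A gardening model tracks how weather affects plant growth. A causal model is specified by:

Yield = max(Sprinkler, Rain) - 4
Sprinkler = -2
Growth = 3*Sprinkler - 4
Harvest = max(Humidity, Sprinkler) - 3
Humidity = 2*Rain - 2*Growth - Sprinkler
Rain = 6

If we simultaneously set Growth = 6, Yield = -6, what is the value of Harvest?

Setting Growth = 6, Yield = -6 by intervention discards those variables' equations.
Humidity = 2*Rain - 2*Growth - Sprinkler  [with Rain=6, Growth=6, Sprinkler=-2]  = 2
Harvest = max(Humidity, Sprinkler) - 3  [with Humidity=2, Sprinkler=-2]  = -1

-1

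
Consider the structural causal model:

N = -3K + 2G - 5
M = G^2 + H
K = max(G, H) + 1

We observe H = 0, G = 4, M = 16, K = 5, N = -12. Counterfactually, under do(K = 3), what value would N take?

Intervening sets K = 3 and removes its equation (K = max(G, H) + 1).
N = -3K + 2G - 5  [with K=3, G=4]  = -6

-6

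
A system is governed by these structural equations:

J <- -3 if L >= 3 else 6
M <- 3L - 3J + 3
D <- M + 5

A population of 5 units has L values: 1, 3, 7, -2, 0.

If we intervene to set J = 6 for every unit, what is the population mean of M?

Every unit gets J=6 under the intervention. M values become -12, -6, 6, -21, -15; E[M|do(J=6)] = -9.6.

-9.6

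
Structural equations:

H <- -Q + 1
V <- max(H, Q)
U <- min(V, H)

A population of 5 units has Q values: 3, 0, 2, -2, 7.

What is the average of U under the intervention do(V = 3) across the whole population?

-1

The intervention sets V=3 in all 5 units regardless of Q. Recomputing U per unit gives -2, 1, -1, 3, -6; average -1.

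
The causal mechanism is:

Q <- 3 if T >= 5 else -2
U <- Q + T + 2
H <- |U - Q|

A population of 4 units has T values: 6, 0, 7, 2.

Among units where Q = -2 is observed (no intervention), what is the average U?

1

Conditioning on Q=-2 selects the 2 unit(s) with T ∈ {0, 2}. Their U values: 0, 2. Mean = 1.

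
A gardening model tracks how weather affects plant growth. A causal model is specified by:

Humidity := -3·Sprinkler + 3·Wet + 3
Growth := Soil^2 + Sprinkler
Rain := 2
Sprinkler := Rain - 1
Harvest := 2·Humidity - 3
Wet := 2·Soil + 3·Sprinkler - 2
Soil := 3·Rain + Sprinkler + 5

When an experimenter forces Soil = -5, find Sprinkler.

Under do(Soil=-5), the mechanism Soil := 3·Rain + Sprinkler + 5 is discarded; Soil is fixed at -5.
Since Sprinkler is not a descendant of the intervened variable, it is unaffected.
Sprinkler = Rain - 1  [with Rain=2]  = 1

1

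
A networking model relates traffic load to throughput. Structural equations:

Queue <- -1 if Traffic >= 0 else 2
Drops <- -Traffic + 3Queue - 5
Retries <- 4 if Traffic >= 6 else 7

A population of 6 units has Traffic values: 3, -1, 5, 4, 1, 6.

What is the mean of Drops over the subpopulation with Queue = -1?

Conditioning on Queue=-1 selects the 5 unit(s) with Traffic ∈ {3, 5, 4, 1, 6}. Their Drops values: -11, -13, -12, -9, -14. Mean = -11.8.

-11.8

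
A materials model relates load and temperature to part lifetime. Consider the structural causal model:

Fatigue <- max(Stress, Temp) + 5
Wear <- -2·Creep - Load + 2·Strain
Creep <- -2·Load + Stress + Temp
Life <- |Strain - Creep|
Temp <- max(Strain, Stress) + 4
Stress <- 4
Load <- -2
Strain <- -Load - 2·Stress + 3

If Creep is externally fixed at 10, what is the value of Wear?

The intervention breaks the incoming arrows to Creep: Creep <- -2·Load + Stress + Temp no longer applies, and Creep = 10.
Strain = -Load - 2·Stress + 3  [with Load=-2, Stress=4]  = -3
Wear = -2·Creep - Load + 2·Strain  [with Creep=10, Load=-2, Strain=-3]  = -24

-24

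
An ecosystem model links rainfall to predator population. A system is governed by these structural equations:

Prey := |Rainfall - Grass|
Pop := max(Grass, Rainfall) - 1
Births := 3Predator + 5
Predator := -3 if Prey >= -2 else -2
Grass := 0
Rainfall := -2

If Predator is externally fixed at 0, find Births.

5

Intervening sets Predator = 0 and removes its equation (Predator := -3 if Prey >= -2 else -2).
Births = 3Predator + 5  [with Predator=0]  = 5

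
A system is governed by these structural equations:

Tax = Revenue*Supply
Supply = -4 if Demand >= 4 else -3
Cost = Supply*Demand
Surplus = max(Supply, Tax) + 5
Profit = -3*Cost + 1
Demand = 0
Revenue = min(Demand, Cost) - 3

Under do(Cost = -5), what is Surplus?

29

The intervention breaks the incoming arrows to Cost: Cost = Supply*Demand no longer applies, and Cost = -5.
Supply = -4 if Demand >= 4 else -3  [with Demand=0]  = -3
Revenue = min(Demand, Cost) - 3  [with Demand=0, Cost=-5]  = -8
Tax = Revenue*Supply  [with Revenue=-8, Supply=-3]  = 24
Surplus = max(Supply, Tax) + 5  [with Supply=-3, Tax=24]  = 29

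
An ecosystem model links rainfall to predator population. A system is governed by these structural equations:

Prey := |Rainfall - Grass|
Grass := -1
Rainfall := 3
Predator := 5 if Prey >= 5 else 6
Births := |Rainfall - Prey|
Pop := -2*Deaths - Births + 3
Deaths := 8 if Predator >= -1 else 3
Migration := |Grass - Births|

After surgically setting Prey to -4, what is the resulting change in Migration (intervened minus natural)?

6

The intervention breaks the incoming arrows to Prey: Prey := |Rainfall - Grass| no longer applies, and Prey = -4.
Births = |Rainfall - Prey|  [with Rainfall=3, Prey=-4]  = 7
Migration = |Grass - Births|  [with Grass=-1, Births=7]  = 8
Without intervention: Prey = |Rainfall - Grass|  [with Rainfall=3, Grass=-1]  = 4; Births = |Rainfall - Prey|  [with Rainfall=3, Prey=4]  = 1; Migration = |Grass - Births|  [with Grass=-1, Births=1]  = 2.
Change = 8 − 2 = 6.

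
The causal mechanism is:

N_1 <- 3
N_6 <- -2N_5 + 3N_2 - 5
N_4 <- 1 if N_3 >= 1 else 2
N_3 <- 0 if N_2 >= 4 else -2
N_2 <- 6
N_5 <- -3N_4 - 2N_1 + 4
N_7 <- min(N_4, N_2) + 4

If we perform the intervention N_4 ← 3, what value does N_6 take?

35

Under do(N_4=3), the mechanism N_4 <- 1 if N_3 >= 1 else 2 is discarded; N_4 is fixed at 3.
N_5 = -3N_4 - 2N_1 + 4  [with N_4=3, N_1=3]  = -11
N_6 = -2N_5 + 3N_2 - 5  [with N_5=-11, N_2=6]  = 35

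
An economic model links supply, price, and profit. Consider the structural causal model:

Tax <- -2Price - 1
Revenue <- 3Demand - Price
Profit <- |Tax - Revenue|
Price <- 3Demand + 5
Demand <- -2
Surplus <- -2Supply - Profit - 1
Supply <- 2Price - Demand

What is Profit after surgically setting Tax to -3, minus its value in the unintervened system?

-4

The intervention breaks the incoming arrows to Tax: Tax <- -2Price - 1 no longer applies, and Tax = -3.
Price = 3Demand + 5  [with Demand=-2]  = -1
Revenue = 3Demand - Price  [with Demand=-2, Price=-1]  = -5
Profit = |Tax - Revenue|  [with Tax=-3, Revenue=-5]  = 2
Without intervention: Price = 3Demand + 5  [with Demand=-2]  = -1; Revenue = 3Demand - Price  [with Demand=-2, Price=-1]  = -5; Tax = -2Price - 1  [with Price=-1]  = 1; Profit = |Tax - Revenue|  [with Tax=1, Revenue=-5]  = 6.
Change = 2 − 6 = -4.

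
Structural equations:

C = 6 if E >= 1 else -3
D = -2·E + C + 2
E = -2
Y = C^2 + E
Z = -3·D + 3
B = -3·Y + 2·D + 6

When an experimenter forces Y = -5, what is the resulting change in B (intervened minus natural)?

36

do(Y=-5) replaces the equation Y = C^2 + E with the constant Y = -5.
C = 6 if E >= 1 else -3  [with E=-2]  = -3
D = -2·E + C + 2  [with E=-2, C=-3]  = 3
B = -3·Y + 2·D + 6  [with Y=-5, D=3]  = 27
Without intervention: C = 6 if E >= 1 else -3  [with E=-2]  = -3; Y = C^2 + E  [with C=-3, E=-2]  = 7; D = -2·E + C + 2  [with E=-2, C=-3]  = 3; B = -3·Y + 2·D + 6  [with Y=7, D=3]  = -9.
Change = 27 − (-9) = 36.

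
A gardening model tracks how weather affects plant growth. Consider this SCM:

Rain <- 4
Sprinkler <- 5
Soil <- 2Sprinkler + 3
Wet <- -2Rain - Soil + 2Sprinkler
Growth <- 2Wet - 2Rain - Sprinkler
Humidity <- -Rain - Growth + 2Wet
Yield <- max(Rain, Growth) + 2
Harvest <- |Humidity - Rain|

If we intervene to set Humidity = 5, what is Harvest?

Intervening sets Humidity = 5 and removes its equation (Humidity <- -Rain - Growth + 2Wet).
Harvest = |Humidity - Rain|  [with Humidity=5, Rain=4]  = 1

1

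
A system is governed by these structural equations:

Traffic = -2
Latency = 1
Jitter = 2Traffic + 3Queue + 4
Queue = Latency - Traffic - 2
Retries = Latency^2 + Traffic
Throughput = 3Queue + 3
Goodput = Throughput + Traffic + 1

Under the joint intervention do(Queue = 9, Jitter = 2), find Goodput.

Under do(Queue = 9, Jitter = 2), each intervened variable's structural equation is replaced by its fixed value.
Throughput = 3Queue + 3  [with Queue=9]  = 30
Goodput = Throughput + Traffic + 1  [with Throughput=30, Traffic=-2]  = 29

29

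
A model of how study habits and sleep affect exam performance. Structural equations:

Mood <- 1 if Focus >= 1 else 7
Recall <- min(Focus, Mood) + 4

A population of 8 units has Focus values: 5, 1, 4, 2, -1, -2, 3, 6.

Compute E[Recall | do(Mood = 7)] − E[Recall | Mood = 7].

3.75

Under do(Mood=7), Mood's equation is replaced by Mood=7 for every unit. Per-unit Recall: 9, 5, 8, 6, 3, 2, 7, 10. Mean = 6.25.
Conditioning on Mood=7 selects the 2 unit(s) with Focus ∈ {-1, -2}. Their Recall values: 3, 2. Mean = 2.5.
Difference = 6.25 − 2.5 = 3.75.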